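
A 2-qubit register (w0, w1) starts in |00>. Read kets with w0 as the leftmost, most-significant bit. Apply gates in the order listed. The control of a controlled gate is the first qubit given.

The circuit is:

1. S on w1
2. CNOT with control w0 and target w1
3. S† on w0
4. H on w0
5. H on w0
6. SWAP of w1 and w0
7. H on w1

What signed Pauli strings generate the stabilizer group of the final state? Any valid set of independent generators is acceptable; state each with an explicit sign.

One valid set of independent stabilizer generators is +IX, +ZI (any independent generating set of the same group is equally correct).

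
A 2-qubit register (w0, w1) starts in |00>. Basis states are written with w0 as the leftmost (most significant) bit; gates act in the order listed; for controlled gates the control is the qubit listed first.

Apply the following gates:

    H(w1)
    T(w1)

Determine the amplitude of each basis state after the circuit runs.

After the circuit, the state carries amplitude sqrt(2)/2 on |00>, sqrt(2)*exp(I*pi/4)/2 on |01>, 0 on |10>, 0 on |11>.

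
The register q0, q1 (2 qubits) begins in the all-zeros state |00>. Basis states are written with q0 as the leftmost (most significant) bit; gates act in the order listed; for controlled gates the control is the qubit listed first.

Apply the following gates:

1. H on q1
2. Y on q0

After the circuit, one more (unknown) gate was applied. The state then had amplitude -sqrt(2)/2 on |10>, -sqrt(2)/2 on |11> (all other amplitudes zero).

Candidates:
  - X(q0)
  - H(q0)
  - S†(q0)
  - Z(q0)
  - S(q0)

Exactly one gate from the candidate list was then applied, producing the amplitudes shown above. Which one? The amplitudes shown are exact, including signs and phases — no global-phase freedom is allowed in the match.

It was S(q0) that produced the state shown.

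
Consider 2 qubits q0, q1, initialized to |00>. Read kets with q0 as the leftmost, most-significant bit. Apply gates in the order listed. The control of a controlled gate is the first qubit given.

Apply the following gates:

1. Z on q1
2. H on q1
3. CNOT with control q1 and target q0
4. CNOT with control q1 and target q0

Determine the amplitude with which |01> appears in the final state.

|01> carries amplitude sqrt(2)/2 in the final state.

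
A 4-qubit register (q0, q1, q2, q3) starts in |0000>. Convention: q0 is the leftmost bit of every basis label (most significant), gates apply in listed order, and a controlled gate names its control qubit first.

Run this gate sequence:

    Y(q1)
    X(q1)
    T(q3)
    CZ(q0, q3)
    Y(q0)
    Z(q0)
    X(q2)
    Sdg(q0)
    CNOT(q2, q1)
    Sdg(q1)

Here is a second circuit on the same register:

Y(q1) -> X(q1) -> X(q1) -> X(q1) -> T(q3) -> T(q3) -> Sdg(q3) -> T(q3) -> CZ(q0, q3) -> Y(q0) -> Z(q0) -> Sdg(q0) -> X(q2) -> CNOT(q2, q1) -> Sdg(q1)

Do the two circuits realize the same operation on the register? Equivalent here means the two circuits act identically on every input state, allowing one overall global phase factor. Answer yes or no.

Yes — the two circuits implement the same unitary up to a global phase.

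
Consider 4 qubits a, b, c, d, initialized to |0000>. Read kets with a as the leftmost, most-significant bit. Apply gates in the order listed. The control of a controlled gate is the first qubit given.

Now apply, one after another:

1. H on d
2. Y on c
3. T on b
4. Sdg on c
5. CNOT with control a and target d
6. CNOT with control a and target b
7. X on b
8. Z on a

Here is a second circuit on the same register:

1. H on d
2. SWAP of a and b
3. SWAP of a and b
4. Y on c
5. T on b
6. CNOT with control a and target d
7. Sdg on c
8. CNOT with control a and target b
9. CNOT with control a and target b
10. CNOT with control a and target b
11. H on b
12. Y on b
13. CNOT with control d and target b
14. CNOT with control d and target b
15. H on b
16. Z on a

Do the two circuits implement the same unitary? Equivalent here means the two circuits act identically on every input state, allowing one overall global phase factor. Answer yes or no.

No: there is an input state on which the two circuits produce genuinely different outputs (not merely differing by a phase).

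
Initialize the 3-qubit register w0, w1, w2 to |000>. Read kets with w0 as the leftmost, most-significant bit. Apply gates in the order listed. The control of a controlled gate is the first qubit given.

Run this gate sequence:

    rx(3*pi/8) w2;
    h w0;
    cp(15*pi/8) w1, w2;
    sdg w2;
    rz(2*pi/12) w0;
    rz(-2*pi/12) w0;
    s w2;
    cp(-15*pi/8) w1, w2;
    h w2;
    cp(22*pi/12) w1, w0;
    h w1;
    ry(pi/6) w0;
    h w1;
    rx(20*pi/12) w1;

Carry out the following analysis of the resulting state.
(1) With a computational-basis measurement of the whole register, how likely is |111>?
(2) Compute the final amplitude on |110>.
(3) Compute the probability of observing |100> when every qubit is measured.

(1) A full measurement returns |111> with probability 3/32. Key observation: gates 3-8 undo each other exactly, leaving only the rest of the circuit to track.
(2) The final state's coefficient on |110> equals -sqrt(6)*(sin(3*pi/16) + I*cos(3*pi/16))/8.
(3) A full measurement returns |100> with probability 9/32.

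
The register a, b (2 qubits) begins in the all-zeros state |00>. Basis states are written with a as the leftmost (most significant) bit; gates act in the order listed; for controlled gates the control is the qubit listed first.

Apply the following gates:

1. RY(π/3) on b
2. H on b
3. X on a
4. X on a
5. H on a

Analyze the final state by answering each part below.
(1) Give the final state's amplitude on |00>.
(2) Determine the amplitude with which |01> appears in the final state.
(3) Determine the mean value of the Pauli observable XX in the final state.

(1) The amplitude on |00> is 1/4 + sqrt(3)/4. Key observation: the block from step 3 through step 4 cancels to the identity and can be dropped.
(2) The amplitude on |01> is -1/4 + sqrt(3)/4.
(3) In the final state, XX has expectation 1/2.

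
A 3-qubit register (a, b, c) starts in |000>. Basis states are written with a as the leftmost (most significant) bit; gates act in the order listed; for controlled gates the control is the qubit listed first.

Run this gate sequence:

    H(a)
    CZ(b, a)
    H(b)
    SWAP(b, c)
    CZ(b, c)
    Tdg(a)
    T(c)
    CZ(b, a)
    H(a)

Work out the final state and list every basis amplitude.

The final amplitudes are sqrt(2)*(1 - exp(3*I*pi/4))/4 on |000>, sqrt(2)*(1 + exp(I*pi/4))/4 on |001>, 0 on |010>, 0 on |011>, sqrt(2)*(1 + exp(3*I*pi/4))/4 on |100>, sqrt(2)*(-1 + exp(I*pi/4))/4 on |101>, 0 on |110>, 0 on |111>.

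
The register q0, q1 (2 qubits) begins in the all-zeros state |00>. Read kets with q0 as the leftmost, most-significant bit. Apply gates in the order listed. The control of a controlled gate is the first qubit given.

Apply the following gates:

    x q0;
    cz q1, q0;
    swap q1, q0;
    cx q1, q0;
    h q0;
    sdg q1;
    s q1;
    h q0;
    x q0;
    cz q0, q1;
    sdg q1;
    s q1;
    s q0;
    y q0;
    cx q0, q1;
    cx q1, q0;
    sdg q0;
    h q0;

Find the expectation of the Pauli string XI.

The expectation value of XI is -1.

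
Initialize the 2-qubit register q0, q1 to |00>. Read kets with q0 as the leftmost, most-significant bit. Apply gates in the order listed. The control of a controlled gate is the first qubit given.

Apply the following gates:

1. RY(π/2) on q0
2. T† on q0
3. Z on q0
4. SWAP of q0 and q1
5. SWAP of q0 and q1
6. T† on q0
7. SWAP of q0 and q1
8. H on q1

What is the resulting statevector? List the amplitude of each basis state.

The resulting statevector has amplitude 1/2 + I/2 on |00>, 1/2 - I/2 on |01>, 0 on |10>, 0 on |11>.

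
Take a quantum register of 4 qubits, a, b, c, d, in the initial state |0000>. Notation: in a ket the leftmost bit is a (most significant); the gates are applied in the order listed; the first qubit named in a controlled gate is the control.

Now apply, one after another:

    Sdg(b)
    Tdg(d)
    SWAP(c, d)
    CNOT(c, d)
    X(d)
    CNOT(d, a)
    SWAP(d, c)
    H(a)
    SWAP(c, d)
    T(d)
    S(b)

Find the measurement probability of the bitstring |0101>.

A full measurement returns |0101> with probability 0.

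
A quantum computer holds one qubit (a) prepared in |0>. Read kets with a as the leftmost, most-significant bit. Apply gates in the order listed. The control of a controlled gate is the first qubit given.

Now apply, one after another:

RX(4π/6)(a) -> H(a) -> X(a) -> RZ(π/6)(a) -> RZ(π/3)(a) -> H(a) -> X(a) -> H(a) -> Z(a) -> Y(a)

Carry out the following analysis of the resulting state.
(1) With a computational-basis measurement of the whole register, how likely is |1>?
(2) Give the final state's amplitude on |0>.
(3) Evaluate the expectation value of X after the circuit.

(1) The probability of measuring |1> is 1/2. Key observation: steps 6-9 multiply out to the identity, so the circuit reduces to the remaining gates.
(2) |0> carries amplitude (-sqrt(6) - sqrt(2)*I)*exp(I*pi/4)/4 in the final state.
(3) In the final state, X has expectation -sqrt(3)/2.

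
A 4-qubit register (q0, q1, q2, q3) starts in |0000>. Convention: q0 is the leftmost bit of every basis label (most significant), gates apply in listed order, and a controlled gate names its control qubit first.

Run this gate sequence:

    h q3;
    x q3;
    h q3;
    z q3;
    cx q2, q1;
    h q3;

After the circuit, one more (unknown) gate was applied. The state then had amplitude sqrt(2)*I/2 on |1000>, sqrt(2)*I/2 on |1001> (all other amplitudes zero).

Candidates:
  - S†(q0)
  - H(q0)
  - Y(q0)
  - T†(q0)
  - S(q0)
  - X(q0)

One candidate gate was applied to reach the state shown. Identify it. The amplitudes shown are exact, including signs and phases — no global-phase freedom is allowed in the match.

The unique candidate consistent with the amplitudes is Y(q0). Key observation: the block from step 1 through step 4 cancels to the identity and can be dropped.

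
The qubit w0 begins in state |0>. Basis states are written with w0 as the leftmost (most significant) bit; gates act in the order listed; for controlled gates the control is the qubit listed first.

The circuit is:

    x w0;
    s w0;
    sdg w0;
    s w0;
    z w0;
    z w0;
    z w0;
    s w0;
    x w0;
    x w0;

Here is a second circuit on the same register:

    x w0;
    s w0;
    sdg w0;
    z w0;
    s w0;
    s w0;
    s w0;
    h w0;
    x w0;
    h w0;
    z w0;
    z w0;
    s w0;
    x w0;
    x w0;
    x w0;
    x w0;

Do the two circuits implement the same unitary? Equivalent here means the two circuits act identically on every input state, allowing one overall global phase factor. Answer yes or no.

Yes, they are equivalent — the unitaries differ by at most a global phase.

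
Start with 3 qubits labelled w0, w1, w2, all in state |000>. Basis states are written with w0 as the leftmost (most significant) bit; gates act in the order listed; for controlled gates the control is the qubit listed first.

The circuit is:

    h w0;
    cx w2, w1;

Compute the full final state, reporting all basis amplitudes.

After the circuit, the state carries amplitude sqrt(2)/2 on |000>, sqrt(2)/2 on |100>, and 0 on every other basis state.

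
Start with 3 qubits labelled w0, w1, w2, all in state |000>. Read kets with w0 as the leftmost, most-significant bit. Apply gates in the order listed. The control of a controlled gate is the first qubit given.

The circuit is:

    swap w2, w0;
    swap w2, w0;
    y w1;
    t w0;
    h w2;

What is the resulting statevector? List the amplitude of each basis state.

The final amplitudes are sqrt(2)*I/2 on |010>, sqrt(2)*I/2 on |011>, and 0 on every other basis state. Key observation: steps 1-2 multiply out to the identity, so the circuit reduces to the remaining gates.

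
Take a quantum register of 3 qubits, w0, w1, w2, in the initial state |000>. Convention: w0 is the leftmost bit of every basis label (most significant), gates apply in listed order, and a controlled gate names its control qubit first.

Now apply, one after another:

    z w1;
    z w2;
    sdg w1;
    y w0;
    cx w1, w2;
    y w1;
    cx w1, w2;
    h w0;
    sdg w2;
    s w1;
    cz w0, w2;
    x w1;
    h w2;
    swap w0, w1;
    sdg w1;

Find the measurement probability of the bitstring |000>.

The probability of measuring |000> is 1/4.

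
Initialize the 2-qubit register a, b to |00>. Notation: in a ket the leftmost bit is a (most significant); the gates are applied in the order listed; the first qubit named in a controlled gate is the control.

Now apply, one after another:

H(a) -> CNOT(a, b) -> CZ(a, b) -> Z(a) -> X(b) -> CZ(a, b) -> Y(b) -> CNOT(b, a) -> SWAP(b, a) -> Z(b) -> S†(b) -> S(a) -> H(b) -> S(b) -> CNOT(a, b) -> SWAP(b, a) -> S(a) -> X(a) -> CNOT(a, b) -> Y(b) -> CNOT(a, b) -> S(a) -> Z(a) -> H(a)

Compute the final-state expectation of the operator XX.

The observable XX averages to 1.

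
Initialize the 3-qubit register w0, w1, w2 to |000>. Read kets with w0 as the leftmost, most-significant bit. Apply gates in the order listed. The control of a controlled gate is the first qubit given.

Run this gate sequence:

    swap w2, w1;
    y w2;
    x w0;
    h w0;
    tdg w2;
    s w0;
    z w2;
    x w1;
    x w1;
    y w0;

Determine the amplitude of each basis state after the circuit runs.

The resulting statevector has amplitude sqrt(2)*exp(I*pi/4)/2 on |001>, -sqrt(2)*exp(3*I*pi/4)/2 on |101>, and 0 on every other basis state.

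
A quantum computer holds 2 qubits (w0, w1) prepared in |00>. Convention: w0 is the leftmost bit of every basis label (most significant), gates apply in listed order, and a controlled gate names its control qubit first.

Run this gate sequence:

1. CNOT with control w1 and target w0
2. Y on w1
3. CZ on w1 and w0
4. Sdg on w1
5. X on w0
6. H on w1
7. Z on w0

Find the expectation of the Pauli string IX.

The expectation value of IX is -1.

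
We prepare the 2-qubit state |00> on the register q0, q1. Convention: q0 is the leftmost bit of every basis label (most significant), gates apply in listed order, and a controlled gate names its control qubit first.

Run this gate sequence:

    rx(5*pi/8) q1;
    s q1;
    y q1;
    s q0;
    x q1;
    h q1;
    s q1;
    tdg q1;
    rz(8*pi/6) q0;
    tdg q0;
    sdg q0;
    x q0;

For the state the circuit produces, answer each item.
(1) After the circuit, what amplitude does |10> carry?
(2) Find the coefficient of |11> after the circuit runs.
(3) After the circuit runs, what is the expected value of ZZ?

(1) The final state's coefficient on |10> equals exp(5*I*pi/6)*sin(pi/16).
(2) The final state's coefficient on |11> equals exp(I*pi/12)*cos(pi/16).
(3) The observable ZZ averages to sqrt(sqrt(2) + 2)/2.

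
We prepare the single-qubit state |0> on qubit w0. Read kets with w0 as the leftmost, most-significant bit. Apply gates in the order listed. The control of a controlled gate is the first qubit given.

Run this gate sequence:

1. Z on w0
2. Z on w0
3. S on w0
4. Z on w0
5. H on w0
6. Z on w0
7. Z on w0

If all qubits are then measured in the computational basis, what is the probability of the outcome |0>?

A full measurement returns |0> with probability 1/2.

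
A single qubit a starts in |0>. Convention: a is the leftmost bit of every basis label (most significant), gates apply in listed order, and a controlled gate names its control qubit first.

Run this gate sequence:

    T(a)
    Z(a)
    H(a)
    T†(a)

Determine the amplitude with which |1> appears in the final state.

The final state's coefficient on |1> equals -sqrt(2)*exp(3*I*pi/4)/2.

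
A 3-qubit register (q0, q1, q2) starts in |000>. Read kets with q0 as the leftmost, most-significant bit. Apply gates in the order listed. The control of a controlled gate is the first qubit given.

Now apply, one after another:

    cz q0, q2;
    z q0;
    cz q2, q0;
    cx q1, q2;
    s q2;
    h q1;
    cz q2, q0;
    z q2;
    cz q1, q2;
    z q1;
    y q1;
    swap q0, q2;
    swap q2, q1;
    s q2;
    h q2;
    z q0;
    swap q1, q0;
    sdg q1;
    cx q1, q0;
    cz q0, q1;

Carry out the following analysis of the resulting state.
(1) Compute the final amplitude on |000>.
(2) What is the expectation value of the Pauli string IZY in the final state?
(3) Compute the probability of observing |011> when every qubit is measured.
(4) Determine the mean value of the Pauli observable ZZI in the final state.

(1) The amplitude on |000> is -1/2 + I/2.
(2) The expectation value of IZY is -1.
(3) The probability of measuring |011> is 0.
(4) The expectation value of ZZI is 1.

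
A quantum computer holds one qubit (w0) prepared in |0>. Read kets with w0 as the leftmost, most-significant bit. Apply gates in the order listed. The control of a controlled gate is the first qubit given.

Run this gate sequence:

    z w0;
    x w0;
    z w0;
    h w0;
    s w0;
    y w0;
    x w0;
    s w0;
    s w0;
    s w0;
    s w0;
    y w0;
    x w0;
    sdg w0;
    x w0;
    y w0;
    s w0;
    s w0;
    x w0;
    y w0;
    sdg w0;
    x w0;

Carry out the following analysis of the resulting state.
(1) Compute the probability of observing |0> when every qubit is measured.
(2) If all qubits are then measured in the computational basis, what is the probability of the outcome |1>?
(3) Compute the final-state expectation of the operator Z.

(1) The probability of measuring |0> is 1/2. Key observation: steps 8-11 multiply out to the identity, so the circuit reduces to the remaining gates.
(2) Outcome |1> occurs with probability 1/2.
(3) The observable Z averages to 0.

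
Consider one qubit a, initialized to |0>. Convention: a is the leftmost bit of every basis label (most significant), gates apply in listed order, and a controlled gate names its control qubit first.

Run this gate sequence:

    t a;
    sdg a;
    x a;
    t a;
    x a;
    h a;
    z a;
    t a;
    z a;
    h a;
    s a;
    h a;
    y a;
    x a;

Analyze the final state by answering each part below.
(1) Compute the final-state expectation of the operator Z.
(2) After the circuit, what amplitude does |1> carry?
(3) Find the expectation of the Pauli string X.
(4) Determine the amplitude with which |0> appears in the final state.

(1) The expectation value of Z is sqrt(2)/2.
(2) The final state's coefficient on |1> equals sqrt(2)*(1 - exp(I*pi/4) - exp(3*I*pi/4) + I)/4.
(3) The observable X averages to -sqrt(2)/2.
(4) The amplitude on |0> is sqrt(2)*(-1 - exp(I*pi/4) + exp(3*I*pi/4) + I)/4.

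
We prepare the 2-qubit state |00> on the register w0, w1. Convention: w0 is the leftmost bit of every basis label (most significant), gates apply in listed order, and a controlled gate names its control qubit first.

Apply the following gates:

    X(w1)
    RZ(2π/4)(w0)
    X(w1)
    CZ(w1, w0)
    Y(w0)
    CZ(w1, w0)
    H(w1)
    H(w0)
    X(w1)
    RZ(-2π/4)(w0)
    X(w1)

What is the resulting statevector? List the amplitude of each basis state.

The final amplitudes are I/2 on |00>, I/2 on |01>, -1/2 on |10>, -1/2 on |11>.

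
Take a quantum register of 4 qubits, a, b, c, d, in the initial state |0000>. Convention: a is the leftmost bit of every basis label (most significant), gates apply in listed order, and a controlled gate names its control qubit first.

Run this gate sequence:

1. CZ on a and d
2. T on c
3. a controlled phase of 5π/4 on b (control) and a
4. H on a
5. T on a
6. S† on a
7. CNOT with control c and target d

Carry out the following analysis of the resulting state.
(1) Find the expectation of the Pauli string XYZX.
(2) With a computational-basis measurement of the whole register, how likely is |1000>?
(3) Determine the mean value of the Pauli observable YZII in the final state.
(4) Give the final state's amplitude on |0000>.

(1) In the final state, XYZX has expectation 0.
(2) A full measurement returns |1000> with probability 1/2.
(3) The expectation value of YZII is -sqrt(2)/2.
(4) The amplitude on |0000> is sqrt(2)/2.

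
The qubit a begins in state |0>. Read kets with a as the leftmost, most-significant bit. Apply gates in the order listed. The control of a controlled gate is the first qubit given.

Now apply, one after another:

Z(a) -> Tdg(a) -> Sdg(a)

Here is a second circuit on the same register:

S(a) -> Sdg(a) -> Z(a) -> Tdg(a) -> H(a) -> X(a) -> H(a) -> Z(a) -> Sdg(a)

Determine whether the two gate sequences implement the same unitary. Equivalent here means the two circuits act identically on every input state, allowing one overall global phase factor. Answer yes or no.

Yes, they are equivalent — the unitaries differ by at most a global phase.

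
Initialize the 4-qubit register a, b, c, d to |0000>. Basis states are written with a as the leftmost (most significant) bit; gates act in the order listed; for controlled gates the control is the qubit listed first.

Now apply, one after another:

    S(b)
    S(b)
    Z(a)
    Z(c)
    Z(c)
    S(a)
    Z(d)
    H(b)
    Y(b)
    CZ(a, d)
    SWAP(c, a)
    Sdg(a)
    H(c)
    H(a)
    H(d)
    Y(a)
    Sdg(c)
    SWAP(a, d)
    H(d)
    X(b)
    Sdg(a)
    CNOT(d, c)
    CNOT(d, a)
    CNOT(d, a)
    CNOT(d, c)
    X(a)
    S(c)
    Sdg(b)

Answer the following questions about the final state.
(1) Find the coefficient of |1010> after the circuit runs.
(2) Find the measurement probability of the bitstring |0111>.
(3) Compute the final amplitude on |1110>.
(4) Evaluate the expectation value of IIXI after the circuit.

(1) |1010> carries amplitude 0 in the final state. Key observation: gates 22-25 undo each other exactly, leaving only the rest of the circuit to track.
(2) Outcome |0111> occurs with probability 1/8.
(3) |1110> carries amplitude 0 in the final state.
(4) In the final state, IIXI has expectation 1.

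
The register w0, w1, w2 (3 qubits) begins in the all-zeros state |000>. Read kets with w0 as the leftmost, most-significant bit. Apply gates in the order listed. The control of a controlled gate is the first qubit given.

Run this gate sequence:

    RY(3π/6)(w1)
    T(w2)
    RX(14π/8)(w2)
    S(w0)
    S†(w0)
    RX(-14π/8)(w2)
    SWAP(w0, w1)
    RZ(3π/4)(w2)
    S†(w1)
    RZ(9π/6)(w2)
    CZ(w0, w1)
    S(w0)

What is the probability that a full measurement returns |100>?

Outcome |100> occurs with probability 1/2.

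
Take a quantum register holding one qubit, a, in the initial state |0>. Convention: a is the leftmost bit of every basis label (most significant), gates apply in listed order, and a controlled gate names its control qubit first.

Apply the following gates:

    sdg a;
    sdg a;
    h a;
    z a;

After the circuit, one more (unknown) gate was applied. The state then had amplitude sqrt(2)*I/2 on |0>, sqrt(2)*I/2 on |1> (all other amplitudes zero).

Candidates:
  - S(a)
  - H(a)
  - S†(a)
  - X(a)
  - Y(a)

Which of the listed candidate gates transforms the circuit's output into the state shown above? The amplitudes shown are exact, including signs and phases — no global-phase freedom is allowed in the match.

It was Y(a) that produced the state shown.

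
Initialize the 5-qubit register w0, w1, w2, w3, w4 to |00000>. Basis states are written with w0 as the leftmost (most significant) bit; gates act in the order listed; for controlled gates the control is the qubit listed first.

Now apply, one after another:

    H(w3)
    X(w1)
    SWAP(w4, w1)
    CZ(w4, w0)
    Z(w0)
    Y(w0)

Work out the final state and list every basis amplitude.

The resulting statevector has amplitude sqrt(2)*I/2 on |10001>, sqrt(2)*I/2 on |10011>, and 0 on every other basis state.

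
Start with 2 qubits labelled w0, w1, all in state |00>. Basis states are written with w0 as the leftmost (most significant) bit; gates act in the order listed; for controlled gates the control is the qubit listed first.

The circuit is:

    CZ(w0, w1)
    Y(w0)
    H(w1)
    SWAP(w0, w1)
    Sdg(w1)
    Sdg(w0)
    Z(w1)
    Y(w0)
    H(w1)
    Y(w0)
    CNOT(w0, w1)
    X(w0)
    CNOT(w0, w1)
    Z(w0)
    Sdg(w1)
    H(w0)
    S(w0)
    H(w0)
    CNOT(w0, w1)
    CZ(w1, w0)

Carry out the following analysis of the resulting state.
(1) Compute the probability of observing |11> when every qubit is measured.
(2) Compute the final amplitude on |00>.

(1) Outcome |11> occurs with probability 1/2.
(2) |00> carries amplitude 0 in the final state.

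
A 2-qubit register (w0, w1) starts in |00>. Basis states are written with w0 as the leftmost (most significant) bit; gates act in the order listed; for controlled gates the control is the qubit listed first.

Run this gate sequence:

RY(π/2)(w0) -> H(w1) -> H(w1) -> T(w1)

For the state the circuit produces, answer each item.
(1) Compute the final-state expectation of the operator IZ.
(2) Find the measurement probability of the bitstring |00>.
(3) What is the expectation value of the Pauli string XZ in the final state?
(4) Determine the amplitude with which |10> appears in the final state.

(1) The expectation value of IZ is 1. Key observation: steps 2-3 multiply out to the identity, so the circuit reduces to the remaining gates.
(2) A full measurement returns |00> with probability 1/2.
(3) The observable XZ averages to 1.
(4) |10> carries amplitude sqrt(2)/2 in the final state.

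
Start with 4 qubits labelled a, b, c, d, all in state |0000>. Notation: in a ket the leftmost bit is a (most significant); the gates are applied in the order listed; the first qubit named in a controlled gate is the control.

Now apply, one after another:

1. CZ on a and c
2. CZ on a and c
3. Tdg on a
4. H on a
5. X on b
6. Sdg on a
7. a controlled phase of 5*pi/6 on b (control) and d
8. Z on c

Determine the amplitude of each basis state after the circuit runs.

After the circuit, the state carries amplitude sqrt(2)/2 on |0100>, -sqrt(2)*I/2 on |1100>, and 0 on every other basis state. Key observation: gates 1-2 undo each other exactly, leaving only the rest of the circuit to track.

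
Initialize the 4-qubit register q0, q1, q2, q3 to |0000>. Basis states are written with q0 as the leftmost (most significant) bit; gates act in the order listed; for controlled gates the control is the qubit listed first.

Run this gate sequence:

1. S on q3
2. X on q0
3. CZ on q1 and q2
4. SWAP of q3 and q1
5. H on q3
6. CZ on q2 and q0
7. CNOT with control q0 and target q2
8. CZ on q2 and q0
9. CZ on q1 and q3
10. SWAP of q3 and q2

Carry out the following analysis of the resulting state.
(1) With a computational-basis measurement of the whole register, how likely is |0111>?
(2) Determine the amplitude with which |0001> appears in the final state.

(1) Outcome |0111> occurs with probability 0.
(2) |0001> carries amplitude 0 in the final state.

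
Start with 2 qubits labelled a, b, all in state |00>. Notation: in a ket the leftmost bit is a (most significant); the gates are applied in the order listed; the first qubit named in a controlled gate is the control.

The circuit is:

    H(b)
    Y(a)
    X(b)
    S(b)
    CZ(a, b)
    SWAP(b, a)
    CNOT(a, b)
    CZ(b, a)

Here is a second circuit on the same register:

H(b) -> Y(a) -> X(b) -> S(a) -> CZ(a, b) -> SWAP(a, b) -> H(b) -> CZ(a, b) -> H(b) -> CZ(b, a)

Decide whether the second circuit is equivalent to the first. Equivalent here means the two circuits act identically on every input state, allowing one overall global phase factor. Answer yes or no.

No, they are not equivalent — no single phase factor reconciles the two unitaries.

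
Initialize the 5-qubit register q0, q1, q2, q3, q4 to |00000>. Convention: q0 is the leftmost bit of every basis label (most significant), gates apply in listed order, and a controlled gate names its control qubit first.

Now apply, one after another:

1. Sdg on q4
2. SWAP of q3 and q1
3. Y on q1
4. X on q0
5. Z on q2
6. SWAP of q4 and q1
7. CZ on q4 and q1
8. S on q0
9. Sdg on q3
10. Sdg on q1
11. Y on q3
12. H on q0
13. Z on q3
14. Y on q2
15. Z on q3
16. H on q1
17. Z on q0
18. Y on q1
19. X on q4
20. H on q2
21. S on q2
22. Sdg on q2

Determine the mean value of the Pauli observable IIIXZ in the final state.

In the final state, IIIXZ has expectation 0.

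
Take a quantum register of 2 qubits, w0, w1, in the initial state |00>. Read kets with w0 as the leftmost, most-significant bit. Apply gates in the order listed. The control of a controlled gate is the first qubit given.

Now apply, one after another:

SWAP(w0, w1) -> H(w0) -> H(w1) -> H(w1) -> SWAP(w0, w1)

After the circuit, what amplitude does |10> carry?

The final state's coefficient on |10> equals 0.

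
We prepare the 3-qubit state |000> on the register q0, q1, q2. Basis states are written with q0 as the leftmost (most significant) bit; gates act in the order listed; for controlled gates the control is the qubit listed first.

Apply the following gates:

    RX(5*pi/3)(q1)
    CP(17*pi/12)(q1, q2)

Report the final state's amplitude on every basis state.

After the circuit, the state carries amplitude -sqrt(3)/2 on |000>, -I/2 on |010>, and 0 on every other basis state.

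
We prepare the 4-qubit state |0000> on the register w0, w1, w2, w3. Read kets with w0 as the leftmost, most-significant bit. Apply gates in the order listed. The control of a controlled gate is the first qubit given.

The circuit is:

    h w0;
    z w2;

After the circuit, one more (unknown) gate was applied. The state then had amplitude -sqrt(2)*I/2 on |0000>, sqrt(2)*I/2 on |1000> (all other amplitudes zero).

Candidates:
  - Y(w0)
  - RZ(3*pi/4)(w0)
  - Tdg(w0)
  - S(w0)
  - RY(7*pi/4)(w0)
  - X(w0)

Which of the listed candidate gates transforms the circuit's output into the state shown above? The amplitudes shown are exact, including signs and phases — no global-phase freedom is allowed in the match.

It was Y(w0) that produced the state shown.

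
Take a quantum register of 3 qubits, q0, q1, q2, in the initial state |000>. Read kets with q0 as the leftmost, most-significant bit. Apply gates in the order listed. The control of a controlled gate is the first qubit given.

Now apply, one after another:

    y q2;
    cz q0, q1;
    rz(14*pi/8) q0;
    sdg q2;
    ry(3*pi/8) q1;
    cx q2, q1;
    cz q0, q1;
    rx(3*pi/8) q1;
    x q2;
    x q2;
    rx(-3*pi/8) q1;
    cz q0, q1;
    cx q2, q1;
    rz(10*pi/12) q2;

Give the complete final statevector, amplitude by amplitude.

After the circuit, the state carries amplitude -exp(13*I*pi/24)*cos(3*pi/16) on |001>, -exp(13*I*pi/24)*sin(3*pi/16) on |011>, and 0 on every other basis state.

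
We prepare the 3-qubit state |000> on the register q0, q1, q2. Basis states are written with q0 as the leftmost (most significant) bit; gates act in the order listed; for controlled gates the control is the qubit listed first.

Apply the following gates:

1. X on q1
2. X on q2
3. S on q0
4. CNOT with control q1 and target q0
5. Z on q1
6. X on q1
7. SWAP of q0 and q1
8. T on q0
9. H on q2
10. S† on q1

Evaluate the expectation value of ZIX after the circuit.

The expectation value of ZIX is -1.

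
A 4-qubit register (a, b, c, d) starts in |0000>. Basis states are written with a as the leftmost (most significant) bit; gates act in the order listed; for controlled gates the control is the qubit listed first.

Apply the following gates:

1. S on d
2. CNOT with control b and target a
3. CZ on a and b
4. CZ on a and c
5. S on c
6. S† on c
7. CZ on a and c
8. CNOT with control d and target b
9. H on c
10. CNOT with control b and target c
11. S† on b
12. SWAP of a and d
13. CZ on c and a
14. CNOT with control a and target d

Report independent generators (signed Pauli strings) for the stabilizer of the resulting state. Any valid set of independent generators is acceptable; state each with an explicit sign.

The stabilizer group can be generated by +IIXI, +ZIII, +IZII, +IIIZ, among other valid generating sets. Key observation: gates 4-7 undo each other exactly, leaving only the rest of the circuit to track.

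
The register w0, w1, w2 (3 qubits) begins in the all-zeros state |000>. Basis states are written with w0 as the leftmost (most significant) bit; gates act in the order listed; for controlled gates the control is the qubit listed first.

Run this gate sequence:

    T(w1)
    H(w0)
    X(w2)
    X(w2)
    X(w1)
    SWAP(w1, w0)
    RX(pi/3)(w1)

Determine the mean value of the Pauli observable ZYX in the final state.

The observable ZYX averages to 0.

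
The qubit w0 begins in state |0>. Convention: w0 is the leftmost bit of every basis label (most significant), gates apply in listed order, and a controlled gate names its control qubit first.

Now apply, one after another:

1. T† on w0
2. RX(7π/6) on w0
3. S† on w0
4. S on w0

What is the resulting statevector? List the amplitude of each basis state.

After the circuit, the state carries amplitude -sqrt(6)/4 + sqrt(2)/4 on |0>, I*(-sqrt(6) - sqrt(2))/4 on |1>.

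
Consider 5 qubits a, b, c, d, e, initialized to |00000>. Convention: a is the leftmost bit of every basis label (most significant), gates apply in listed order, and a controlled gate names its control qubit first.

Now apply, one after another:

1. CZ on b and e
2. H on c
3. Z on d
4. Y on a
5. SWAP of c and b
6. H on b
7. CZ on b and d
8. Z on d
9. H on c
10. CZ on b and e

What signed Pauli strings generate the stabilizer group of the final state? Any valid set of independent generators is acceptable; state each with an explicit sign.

The final state is stabilized by the group generated by +IIXII, -ZIIII, +IZIII, +IIIZI, +IIIIZ; other independent generating sets are equally valid.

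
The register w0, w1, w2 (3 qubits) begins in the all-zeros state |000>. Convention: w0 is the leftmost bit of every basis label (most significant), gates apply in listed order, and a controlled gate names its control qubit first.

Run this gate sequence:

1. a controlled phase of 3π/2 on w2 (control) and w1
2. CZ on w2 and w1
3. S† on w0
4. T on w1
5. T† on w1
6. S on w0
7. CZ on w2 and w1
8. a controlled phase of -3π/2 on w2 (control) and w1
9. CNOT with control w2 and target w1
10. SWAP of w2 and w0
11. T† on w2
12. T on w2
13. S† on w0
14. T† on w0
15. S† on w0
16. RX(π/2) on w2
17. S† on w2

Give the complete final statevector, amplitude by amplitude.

The final amplitudes are sqrt(2)/2 on |000>, -sqrt(2)/2 on |001>, and 0 on every other basis state. Key observation: steps 1-8 multiply out to the identity, so the circuit reduces to the remaining gates.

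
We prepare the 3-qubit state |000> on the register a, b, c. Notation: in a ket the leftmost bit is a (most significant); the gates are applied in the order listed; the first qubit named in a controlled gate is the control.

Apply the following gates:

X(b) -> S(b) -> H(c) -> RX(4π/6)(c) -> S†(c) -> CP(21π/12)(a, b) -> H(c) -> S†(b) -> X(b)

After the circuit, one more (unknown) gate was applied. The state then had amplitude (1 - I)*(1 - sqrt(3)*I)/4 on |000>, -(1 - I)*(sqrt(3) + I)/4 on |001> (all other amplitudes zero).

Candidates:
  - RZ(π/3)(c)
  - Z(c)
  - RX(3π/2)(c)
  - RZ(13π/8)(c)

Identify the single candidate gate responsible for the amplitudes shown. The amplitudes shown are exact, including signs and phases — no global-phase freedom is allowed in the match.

The unique candidate consistent with the amplitudes is Z(c).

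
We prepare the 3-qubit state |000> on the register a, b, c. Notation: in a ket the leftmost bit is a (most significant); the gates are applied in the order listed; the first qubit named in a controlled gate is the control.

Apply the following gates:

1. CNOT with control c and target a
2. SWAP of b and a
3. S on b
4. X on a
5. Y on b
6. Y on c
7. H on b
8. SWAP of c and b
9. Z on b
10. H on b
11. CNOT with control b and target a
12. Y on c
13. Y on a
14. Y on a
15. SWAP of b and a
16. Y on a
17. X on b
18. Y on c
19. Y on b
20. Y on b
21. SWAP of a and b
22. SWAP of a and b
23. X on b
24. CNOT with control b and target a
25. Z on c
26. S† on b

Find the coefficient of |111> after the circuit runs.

|111> carries amplitude 0 in the final state.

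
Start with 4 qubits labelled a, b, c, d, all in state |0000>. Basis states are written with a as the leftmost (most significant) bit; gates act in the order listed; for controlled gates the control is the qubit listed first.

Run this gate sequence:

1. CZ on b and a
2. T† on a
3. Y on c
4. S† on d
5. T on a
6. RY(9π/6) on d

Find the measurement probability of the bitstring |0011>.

Outcome |0011> occurs with probability 1/2.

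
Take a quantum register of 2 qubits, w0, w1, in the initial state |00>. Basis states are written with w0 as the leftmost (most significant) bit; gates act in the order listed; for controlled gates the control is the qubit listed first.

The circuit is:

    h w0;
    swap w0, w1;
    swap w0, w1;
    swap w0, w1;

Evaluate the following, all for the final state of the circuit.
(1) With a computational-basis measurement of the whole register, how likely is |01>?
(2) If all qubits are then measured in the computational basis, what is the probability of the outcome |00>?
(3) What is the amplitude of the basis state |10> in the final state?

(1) A full measurement returns |01> with probability 1/2. Key observation: gates 3-4 undo each other exactly, leaving only the rest of the circuit to track.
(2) Outcome |00> occurs with probability 1/2.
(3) The final state's coefficient on |10> equals 0.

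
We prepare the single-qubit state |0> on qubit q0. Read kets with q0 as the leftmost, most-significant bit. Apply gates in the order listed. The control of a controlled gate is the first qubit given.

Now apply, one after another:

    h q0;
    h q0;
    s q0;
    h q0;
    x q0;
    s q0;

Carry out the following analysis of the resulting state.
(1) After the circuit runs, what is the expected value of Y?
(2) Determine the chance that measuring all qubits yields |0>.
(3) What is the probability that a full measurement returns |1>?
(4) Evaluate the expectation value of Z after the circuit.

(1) The expectation value of Y is 1.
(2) Outcome |0> occurs with probability 1/2.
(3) A full measurement returns |1> with probability 1/2.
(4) In the final state, Z has expectation 0.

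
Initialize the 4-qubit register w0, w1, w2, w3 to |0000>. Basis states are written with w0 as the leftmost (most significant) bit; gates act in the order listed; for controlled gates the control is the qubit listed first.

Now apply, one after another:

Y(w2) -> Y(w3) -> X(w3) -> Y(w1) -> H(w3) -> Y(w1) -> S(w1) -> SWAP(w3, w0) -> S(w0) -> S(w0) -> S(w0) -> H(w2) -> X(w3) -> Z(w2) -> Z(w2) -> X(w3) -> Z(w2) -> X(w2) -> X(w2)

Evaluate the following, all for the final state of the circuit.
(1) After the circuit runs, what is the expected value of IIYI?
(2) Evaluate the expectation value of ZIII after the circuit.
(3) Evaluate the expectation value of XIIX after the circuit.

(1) The observable IIYI averages to 0. Key observation: the block from step 13 through step 16 cancels to the identity and can be dropped.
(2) In the final state, ZIII has expectation 0.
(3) The expectation value of XIIX is 0.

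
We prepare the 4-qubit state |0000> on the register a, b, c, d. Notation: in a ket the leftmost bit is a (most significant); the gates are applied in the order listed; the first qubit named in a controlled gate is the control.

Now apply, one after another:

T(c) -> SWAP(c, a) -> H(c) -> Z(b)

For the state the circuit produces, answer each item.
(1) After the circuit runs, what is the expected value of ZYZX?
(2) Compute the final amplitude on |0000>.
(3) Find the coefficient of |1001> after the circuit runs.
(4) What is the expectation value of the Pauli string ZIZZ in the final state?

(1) The observable ZYZX averages to 0.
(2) |0000> carries amplitude sqrt(2)/2 in the final state.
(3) The amplitude on |1001> is 0.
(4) In the final state, ZIZZ has expectation 0.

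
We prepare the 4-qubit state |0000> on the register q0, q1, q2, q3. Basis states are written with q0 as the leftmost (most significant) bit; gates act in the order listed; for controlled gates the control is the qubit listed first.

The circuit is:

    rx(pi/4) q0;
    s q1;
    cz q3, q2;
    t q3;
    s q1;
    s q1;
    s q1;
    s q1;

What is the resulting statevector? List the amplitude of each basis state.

After the circuit, the state carries amplitude sqrt(sqrt(2) + 2)/2 on |0000>, -I*sqrt(2 - sqrt(2))/2 on |1000>, and 0 on every other basis state.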